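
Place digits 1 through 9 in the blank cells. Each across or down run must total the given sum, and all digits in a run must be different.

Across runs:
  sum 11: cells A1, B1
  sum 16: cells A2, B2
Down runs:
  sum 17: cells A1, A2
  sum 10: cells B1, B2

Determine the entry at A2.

9

16 in 2 cells must be {7,9}; 17 in 2 cells must be {8,9}.
The 16 across and the 17 down share only 9, so A2 = 9.
B2 = 16 − 9 = 7 completes the 16 across.
A1 = 17 − 9 = 8 completes the 17 down.
B1 = 11 − 8 = 3 completes the 11 across.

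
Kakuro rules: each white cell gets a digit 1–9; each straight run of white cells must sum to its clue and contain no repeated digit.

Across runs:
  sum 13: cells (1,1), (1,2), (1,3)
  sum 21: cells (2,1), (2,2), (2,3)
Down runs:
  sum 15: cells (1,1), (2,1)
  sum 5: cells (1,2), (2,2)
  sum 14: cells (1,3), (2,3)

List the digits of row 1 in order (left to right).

7 1 5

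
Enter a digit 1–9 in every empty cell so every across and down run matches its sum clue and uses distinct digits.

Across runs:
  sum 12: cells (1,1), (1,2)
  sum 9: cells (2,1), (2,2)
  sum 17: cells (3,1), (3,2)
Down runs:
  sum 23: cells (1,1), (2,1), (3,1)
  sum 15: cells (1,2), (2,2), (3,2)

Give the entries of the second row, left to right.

6, 3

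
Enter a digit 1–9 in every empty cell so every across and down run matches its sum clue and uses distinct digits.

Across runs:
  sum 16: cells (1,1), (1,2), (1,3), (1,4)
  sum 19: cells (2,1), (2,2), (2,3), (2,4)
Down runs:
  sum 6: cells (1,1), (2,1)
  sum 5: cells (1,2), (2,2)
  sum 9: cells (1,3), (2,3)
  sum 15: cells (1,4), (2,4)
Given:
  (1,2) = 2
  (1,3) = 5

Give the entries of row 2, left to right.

5 3 4 7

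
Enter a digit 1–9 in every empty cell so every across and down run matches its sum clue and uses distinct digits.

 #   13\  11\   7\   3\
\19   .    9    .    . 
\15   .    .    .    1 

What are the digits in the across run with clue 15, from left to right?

8, 2, 4, 1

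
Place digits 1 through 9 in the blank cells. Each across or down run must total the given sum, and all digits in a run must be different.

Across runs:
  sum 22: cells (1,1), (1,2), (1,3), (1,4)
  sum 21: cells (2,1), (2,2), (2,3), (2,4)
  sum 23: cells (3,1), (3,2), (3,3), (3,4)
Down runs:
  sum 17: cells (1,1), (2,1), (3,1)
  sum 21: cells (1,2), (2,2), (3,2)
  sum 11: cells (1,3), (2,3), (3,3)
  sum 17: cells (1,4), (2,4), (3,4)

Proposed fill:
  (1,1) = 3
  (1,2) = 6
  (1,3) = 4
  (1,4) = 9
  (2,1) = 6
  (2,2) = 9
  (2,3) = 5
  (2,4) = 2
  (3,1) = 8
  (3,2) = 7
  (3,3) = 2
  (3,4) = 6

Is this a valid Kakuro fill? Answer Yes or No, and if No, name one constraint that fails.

No — the down run (1,2)–(3,2) sums to 22, not 21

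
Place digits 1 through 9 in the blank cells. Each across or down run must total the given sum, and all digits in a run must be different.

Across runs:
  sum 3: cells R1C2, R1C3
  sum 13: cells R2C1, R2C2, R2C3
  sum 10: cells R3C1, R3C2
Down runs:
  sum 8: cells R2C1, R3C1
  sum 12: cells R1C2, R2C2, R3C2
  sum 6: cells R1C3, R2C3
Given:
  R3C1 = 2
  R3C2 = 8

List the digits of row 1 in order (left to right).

1 2

3 in 2 cells must be {1,2}.
R1C2 = 1: the only remaining digit allowed by both the 3 across and the 12 down.
R1C3 = 3 − 1 = 2 completes the 3 across.
R2C1 = 8 − 2 = 6 completes the 8 down.
R2C2 = 12 − 9 = 3 completes the 12 down.
R2C3 = 13 − 9 = 4 completes the 13 across.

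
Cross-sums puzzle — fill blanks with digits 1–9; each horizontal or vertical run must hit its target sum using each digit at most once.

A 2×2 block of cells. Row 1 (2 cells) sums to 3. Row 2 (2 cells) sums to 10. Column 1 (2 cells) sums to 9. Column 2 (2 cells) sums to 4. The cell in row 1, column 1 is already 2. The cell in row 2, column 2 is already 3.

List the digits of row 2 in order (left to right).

3 in 2 cells must be {1,2}; 4 in 2 cells must be {1,3}.
(1,2) = 3 − 2 = 1 completes the 3 across.
(2,1) = 10 − 3 = 7 completes the 10 across.

7 3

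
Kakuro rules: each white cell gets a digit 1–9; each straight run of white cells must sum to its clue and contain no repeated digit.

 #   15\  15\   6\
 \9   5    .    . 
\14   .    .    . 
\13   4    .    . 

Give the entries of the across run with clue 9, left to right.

6 in 3 cells must be {1,2,3}.
R2C1 = 15 − 9 = 6 completes the 15 down.
Nothing is forced directly, so branch on R1C2, whose candidates are 1 or 3. If R1C2 = 1: that forces R1C3 = 3, R2C2 = 5, after which R2C3 would have to be in {3} for the 14 across but in {1,2} for the 6 down — contradiction. So R1C2 = 3.
R1C3 = 9 − 8 = 1 completes the 9 across.
R2C3 = 3: the only remaining digit allowed by both the 14 across and the 6 down.
R3C3 = 6 − 4 = 2 completes the 6 down.
R2C2 = 14 − 9 = 5 completes the 14 across.
R3C2 = 13 − 6 = 7 completes the 13 across.

5 3 1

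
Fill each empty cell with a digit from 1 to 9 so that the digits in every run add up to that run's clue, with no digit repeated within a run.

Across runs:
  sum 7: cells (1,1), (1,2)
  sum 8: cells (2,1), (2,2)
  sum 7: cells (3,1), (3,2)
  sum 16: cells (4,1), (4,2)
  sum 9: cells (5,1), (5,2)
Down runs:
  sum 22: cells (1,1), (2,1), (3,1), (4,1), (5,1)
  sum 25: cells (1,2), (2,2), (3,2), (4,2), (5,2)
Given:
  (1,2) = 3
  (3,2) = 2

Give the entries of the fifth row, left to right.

1 8

16 in 2 cells must be {7,9}.
(1,1) = 7 − 3 = 4 completes the 7 across.
(3,1) = 7 − 2 = 5 completes the 7 across.
Given what's placed, (4,1) must be 9 to fit the 16 across and 22 down.
(4,2) = 16 − 9 = 7 completes the 16 across.
(2,2) = 5: the only remaining digit allowed by both the 8 across and the 25 down.
(5,2) = 25 − 17 = 8 completes the 25 down.
(2,1) = 8 − 5 = 3 completes the 8 across.
(5,1) = 9 − 8 = 1 completes the 9 across.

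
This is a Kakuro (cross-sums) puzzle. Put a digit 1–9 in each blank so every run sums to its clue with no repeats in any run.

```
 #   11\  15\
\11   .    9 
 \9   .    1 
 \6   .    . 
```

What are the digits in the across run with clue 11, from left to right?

2 9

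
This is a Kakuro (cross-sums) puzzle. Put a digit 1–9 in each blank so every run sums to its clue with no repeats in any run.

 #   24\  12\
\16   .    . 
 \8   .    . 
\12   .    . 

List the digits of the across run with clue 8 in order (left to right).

16 in 2 cells must be {7,9}; 24 in 3 cells must be {7,8,9}.
The 8 across and the 24 down share only 7, so R2C1 = 7.
R2C2 = 8 − 7 = 1 completes the 8 across.
Given what's placed, R1C1 must be 9 to fit the 16 across and 24 down.
R1C2 = 16 − 9 = 7 completes the 16 across.
R3C1 = 24 − 16 = 8 completes the 24 down.
R3C2 = 12 − 8 = 4 completes the 12 across.

7 1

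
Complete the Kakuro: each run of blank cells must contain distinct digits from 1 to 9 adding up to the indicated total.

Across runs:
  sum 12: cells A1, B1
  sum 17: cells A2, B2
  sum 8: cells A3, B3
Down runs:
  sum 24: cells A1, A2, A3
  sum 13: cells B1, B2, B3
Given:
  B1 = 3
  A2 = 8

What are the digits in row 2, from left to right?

17 in 2 cells must be {8,9}; 24 in 3 cells must be {7,8,9}.
A1 = 12 − 3 = 9 completes the 12 across.
B2 = 17 − 8 = 9 completes the 17 across.
A3 = 24 − 17 = 7 completes the 24 down.
B3 = 8 − 7 = 1 completes the 8 across.

8, 9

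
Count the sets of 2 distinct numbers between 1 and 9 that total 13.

3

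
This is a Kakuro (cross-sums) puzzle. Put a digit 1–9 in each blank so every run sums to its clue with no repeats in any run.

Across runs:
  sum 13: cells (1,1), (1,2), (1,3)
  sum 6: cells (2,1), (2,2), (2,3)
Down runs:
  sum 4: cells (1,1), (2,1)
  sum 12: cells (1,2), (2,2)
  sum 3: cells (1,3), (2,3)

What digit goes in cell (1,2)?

9

6 in 3 cells must be {1,2,3}; 4 in 2 cells must be {1,3}; 3 in 2 cells must be {1,2}.
The 6 across and the 12 down share only 3, so (2,2) = 3.
(1,2) = 12 − 3 = 9 completes the 12 down.
Given what's placed, (1,3) must be 1 to fit the 13 across and 3 down.
(2,1) = 1: the only remaining digit allowed by both the 6 across and the 4 down.
(2,3) = 6 − 4 = 2 completes the 6 across.
(1,1) = 13 − 10 = 3 completes the 13 across.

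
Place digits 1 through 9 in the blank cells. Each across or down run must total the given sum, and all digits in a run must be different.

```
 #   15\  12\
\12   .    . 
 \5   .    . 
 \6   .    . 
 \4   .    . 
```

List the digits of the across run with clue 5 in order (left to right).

4 in 2 cells must be {1,3}.
Nothing is forced directly, so branch on R4C2, whose candidates are 1 or 3. If R4C2 = 3: then R1C2 would have to be in {3,4,5,7,8,9} for the 12 across but in {1,2,6} for the 12 down — contradiction. So R4C2 = 1.
R4C1 = 4 − 1 = 3 completes the 4 across.
Nothing is forced directly, so branch on R2C2, whose candidates are 2 or 3 or 4. If R2C2 = 2: then R2C1 would have to be in {3} for the 5 across but in {1,2,4,5,6,7,9} for the 15 down — contradiction. If R2C2 = 3: then R1C2 would have to be in {3,4,5,7,8,9} for the 12 across but in {2,6} for the 12 down — contradiction. So R2C2 = 4.
R1C2 = 5: the only remaining digit allowed by both the 12 across and the 12 down.
R2C1 = 5 − 4 = 1 completes the 5 across.

1 4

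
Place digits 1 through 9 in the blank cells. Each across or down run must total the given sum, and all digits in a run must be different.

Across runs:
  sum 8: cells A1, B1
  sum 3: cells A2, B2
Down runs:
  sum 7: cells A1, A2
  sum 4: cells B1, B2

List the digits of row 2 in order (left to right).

3 in 2 cells must be {1,2}; 4 in 2 cells must be {1,3}.
The 3 across and the 4 down share only 1, so B2 = 1.
B1 = 4 − 1 = 3 completes the 4 down.
A2 = 3 − 1 = 2 completes the 3 across.
A1 = 8 − 3 = 5 completes the 8 across.

2 1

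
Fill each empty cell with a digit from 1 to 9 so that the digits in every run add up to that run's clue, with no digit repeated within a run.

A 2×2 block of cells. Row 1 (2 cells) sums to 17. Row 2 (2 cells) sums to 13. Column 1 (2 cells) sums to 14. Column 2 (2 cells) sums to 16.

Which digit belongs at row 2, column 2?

7

17 in 2 cells must be {8,9}; 16 in 2 cells must be {7,9}.
The 17 across and the 16 down share only 9, so (1,2) = 9.
(2,2) = 16 − 9 = 7 completes the 16 down.
(1,1) = 17 − 9 = 8 completes the 17 across.
(2,1) = 13 − 7 = 6 completes the 13 across.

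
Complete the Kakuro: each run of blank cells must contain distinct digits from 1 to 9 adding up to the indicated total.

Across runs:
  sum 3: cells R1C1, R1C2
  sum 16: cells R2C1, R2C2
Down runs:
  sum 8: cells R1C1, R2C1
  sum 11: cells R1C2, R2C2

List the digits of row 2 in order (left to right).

7 9

3 in 2 cells must be {1,2}; 16 in 2 cells must be {7,9}.
The 3 across and the 11 down share only 2, so R1C2 = 2.
The 16 across and the 8 down share only 7, so R2C1 = 7.
R2C2 = 16 − 7 = 9 completes the 16 across.
R1C1 = 3 − 2 = 1 completes the 3 across.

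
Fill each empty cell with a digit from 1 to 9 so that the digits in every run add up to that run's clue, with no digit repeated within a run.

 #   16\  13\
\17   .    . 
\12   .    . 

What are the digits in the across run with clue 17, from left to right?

9 8

17 in 2 cells must be {8,9}; 16 in 2 cells must be {7,9}.
The 17 across and the 16 down share only 9, so R1C1 = 9.
R1C2 = 17 − 9 = 8 completes the 17 across.
R2C1 = 16 − 9 = 7 completes the 16 down.
R2C2 = 12 − 7 = 5 completes the 12 across.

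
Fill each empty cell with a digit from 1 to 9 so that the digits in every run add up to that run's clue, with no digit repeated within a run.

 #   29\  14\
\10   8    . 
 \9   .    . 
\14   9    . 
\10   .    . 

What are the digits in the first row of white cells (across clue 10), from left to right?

8 2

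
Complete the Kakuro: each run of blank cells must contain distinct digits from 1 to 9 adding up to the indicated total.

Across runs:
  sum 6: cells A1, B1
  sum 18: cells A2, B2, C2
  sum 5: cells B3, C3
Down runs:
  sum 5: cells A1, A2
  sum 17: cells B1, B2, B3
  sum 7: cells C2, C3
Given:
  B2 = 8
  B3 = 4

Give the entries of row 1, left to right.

1 5

B1 = 17 − 12 = 5 completes the 17 down.
C3 = 5 − 4 = 1 completes the 5 across.
A1 = 6 − 5 = 1 completes the 6 across.
A2 = 5 − 1 = 4 completes the 5 down.
C2 = 18 − 12 = 6 completes the 18 across.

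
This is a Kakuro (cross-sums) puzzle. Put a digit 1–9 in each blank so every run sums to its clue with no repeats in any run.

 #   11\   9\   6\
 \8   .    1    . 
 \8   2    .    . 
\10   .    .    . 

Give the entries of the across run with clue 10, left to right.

5 3 2

6 in 3 cells must be {1,2,3}.
R2C2 = 5: the only remaining digit allowed by both the 8 across and the 9 down.
R2C3 = 8 − 7 = 1 completes the 8 across.
R3C2 = 9 − 6 = 3 completes the 9 down.
R3C3 = 2: the only remaining digit allowed by both the 10 across and the 6 down.
R1C3 = 6 − 3 = 3 completes the 6 down.
R3C1 = 10 − 5 = 5 completes the 10 across.
R1C1 = 8 − 4 = 4 completes the 8 across.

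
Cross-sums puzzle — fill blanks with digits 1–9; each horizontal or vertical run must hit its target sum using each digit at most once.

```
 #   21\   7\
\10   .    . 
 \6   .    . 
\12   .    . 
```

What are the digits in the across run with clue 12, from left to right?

8 4

7 in 3 cells must be {1,2,4}.
The 12 across and the 7 down share only 4, so R3C2 = 4.
R3C1 = 12 − 4 = 8 completes the 12 across.
Given what's placed, R2C1 must be 4 to fit the 6 across and 21 down.
R2C2 = 6 − 4 = 2 completes the 6 across.
R1C1 = 21 − 12 = 9 completes the 21 down.
R1C2 = 10 − 9 = 1 completes the 10 across.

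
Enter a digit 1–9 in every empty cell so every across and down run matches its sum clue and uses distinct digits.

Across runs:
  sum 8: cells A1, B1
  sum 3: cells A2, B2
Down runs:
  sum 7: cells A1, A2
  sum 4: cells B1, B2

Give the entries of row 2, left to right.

3 in 2 cells must be {1,2}; 4 in 2 cells must be {1,3}.
The 3 across and the 4 down share only 1, so B2 = 1.
B1 = 4 − 1 = 3 completes the 4 down.
A2 = 3 − 1 = 2 completes the 3 across.
A1 = 8 − 3 = 5 completes the 8 across.

2 1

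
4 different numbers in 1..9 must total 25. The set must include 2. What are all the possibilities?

4 distinct digits from 1–9 sum between 10 and 30.
Keeping only sets containing 2.
Only one set works: {2,6,8,9}.

{2,6,8,9}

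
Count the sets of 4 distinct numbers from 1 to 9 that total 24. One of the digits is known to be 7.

4 distinct digits from 1–9 sum between 10 and 30.
Keeping only sets containing 7.
Enumerating: {2,6,7,9}, {3,5,7,9}, {3,6,7,8}, {4,5,7,8}.

4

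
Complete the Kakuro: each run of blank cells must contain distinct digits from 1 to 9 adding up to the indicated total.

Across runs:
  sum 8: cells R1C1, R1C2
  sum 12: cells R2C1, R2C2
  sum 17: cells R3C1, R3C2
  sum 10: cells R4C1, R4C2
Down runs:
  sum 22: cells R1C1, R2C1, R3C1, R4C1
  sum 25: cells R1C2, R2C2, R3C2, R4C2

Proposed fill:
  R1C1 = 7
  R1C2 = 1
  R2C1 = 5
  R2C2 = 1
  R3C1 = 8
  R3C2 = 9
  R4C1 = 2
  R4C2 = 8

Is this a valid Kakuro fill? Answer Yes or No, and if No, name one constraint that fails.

No — the across run R2C1–R2C2 sums to 6, not 12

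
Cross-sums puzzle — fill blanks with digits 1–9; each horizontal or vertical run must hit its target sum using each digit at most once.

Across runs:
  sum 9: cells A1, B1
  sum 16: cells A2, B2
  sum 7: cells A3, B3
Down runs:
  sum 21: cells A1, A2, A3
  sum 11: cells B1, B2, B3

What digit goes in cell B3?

16 in 2 cells must be {7,9}.
The 16 across and the 11 down share only 7, so B2 = 7.
A2 = 16 − 7 = 9 completes the 16 across.
Nothing is forced directly, so branch on B1, whose candidates are 1 or 3. If B1 = 3: then A1 would have to be in {6} for the 9 across but in {4,5,7,8} for the 21 down — contradiction. So B1 = 1.
A1 = 9 − 1 = 8 completes the 9 across.
A3 = 21 − 17 = 4 completes the 21 down.
B3 = 7 − 4 = 3 completes the 7 across.

3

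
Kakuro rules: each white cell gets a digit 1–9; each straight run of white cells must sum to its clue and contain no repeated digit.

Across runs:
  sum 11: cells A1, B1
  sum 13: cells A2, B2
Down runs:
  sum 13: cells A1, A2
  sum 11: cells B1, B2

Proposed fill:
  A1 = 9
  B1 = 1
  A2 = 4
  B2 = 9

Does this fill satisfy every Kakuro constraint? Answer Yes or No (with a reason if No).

No — the down run B1–B2 sums to 10, not 11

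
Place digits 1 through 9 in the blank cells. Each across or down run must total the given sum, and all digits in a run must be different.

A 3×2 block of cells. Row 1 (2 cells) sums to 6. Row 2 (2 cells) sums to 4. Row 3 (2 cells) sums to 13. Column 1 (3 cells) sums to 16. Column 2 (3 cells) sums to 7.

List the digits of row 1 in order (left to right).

4, 2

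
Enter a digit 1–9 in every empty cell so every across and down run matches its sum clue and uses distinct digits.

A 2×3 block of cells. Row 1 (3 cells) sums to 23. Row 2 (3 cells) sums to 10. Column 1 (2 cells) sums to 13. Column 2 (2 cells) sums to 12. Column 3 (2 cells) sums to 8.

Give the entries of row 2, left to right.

23 in 3 cells must be {6,8,9}.
The 23 across and the 8 down share only 6, so (1,3) = 6.
(2,3) = 8 − 6 = 2 completes the 8 down.
Nothing is forced directly, so branch on (2,1), whose candidates are 5 or 7. If (2,1) = 7: then (1,1) would have to be in {8,9} for the 23 across but in {6} for the 13 down — contradiction. So (2,1) = 5.
(1,1) = 13 − 5 = 8 completes the 13 down.
(1,2) = 23 − 14 = 9 completes the 23 across.
(2,2) = 10 − 7 = 3 completes the 10 across.

5 3 2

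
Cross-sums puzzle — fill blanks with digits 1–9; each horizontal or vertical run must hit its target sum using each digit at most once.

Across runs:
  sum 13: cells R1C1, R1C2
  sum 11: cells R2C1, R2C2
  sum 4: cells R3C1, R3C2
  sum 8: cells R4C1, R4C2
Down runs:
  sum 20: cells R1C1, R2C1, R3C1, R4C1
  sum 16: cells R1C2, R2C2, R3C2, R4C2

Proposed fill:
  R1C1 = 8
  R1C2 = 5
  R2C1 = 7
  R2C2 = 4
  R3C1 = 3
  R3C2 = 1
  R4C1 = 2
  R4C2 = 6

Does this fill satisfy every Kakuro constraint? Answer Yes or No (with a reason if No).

Yes

Across: 8+5=13; 7+4=11; 3+1=4; 2+6=8. Down: 8+7+3+2=20; 5+4+1+6=16. No digit repeats within any run.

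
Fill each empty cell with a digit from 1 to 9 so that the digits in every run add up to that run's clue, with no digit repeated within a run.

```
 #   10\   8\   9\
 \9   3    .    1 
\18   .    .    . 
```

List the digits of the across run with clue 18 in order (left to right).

7 3 8

R1C2 = 9 − 4 = 5 completes the 9 across.
R2C1 = 10 − 3 = 7 completes the 10 down.
R2C2 = 8 − 5 = 3 completes the 8 down.
R2C3 = 18 − 10 = 8 completes the 18 across.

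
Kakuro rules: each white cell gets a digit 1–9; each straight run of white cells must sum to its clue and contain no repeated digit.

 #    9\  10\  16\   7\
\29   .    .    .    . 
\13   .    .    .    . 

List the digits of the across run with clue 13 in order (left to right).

1, 3, 7, 2

29 in 4 cells must be {5,7,8,9}; 16 in 2 cells must be {7,9}.
Only 5 fits R1C4 under both its across sum 29 and down sum 7.
The 13 across and the 16 down share only 7, so R2C3 = 7.
R2C4 = 7 − 5 = 2 completes the 7 down.
R1C3 = 16 − 7 = 9 completes the 16 down.
No cell is forced outright now. R2C1 can only be 1 or 3 (the digits allowed by both its 13 across and its 9 down). If R2C1 = 3: then R1C1 would have to be in {7,8} for the 29 across but in {6} for the 9 down — contradiction. So R2C1 = 1.
R1C1 = 9 − 1 = 8 completes the 9 down.
R1C2 = 29 − 22 = 7 completes the 29 across.
R2C2 = 13 − 10 = 3 completes the 13 across.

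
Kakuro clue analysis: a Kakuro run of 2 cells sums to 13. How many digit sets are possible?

2 distinct digits from 1–9 sum between 3 and 17.
Enumerating: {4,9}, {5,8}, {6,7}.

3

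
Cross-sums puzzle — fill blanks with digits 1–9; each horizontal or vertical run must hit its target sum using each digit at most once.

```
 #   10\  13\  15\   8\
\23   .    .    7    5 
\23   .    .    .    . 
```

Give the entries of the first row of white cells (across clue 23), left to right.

R2C3 = 15 − 7 = 8 completes the 15 down.
R2C4 = 8 − 5 = 3 completes the 8 down.
R2C1 = 7: the only remaining digit allowed by both the 23 across and the 10 down.
R2C2 = 23 − 18 = 5 completes the 23 across.
R1C1 = 10 − 7 = 3 completes the 10 down.
R1C2 = 23 − 15 = 8 completes the 23 across.

3 8 7 5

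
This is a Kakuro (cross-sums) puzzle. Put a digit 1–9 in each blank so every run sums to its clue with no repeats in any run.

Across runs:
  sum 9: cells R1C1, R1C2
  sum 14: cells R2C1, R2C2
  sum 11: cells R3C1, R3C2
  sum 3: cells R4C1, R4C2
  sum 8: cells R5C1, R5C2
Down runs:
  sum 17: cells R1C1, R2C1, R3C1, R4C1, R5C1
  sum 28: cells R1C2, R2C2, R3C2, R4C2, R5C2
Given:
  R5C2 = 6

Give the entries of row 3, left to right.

3, 8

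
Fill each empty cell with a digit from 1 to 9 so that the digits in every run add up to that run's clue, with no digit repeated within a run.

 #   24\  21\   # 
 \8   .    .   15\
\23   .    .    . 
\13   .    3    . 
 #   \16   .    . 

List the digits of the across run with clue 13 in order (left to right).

23 in 3 cells must be {6,8,9}; 16 in 2 cells must be {7,9}; 24 in 3 cells must be {7,8,9}.
R1C1 = 7: only digit in both the 8-across and 24-down candidate sets.
R1C2 = 8 − 7 = 1 completes the 8 across.
Given what's placed, R4C2 must be 9 to fit the 16 across and 21 down.
R4C3 = 16 − 9 = 7 completes the 16 across.
R2C2 = 21 − 13 = 8 completes the 21 down.
R2C3 = 6: the only remaining digit allowed by both the 23 across and the 15 down.
R3C3 = 15 − 13 = 2 completes the 15 down.
R2C1 = 23 − 14 = 9 completes the 23 across.
R3C1 = 13 − 5 = 8 completes the 13 across.

8, 3, 2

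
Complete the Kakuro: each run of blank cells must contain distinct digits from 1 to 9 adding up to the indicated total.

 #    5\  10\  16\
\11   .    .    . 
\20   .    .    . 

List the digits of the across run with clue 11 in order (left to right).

1 3 7

16 in 2 cells must be {7,9}.
The 11 across and the 16 down share only 7, so R1C3 = 7.
R2C3 = 16 − 7 = 9 completes the 16 down.
Nothing is forced directly, so branch on R2C1, whose candidates are 3 or 4. If R2C1 = 3: then R1C1 would have to be in {1,3} for the 11 across but in {2} for the 5 down — contradiction. So R2C1 = 4.
R1C1 = 5 − 4 = 1 completes the 5 down.
R1C2 = 11 − 8 = 3 completes the 11 across.
R2C2 = 20 − 13 = 7 completes the 20 across.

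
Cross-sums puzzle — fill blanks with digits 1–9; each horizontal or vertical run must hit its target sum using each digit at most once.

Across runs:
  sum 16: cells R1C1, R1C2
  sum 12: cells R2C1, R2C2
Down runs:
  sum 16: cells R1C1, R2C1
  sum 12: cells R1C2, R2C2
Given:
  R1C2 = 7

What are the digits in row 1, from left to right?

9 7

16 in 2 cells must be {7,9}.
R1C1 = 16 − 7 = 9 completes the 16 across.
R2C1 = 16 − 9 = 7 completes the 16 down.
R2C2 = 12 − 7 = 5 completes the 12 across.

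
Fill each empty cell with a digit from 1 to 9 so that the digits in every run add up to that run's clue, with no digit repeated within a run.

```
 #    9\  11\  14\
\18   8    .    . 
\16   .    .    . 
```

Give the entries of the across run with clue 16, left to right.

1, 7, 8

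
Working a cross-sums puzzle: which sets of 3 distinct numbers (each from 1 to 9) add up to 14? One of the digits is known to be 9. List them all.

{1,4,9}; {2,3,9}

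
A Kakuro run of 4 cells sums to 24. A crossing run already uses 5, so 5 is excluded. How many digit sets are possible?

4

4 distinct digits from 1–9 sum between 10 and 30.
Dropping sets that contain 5.
Enumerating: {1,6,8,9}, {2,6,7,9}, {3,4,8,9}, {3,6,7,8}.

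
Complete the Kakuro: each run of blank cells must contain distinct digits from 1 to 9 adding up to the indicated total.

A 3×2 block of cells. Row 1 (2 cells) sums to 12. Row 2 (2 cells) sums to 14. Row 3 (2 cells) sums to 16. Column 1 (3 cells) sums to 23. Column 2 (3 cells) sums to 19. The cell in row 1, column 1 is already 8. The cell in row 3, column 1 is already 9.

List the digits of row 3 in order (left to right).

9, 7

16 in 2 cells must be {7,9}; 23 in 3 cells must be {6,8,9}.
(1,2) = 12 − 8 = 4 completes the 12 across.
(2,1) = 23 − 17 = 6 completes the 23 down.
(2,2) = 14 − 6 = 8 completes the 14 across.
(3,2) = 16 − 9 = 7 completes the 16 across.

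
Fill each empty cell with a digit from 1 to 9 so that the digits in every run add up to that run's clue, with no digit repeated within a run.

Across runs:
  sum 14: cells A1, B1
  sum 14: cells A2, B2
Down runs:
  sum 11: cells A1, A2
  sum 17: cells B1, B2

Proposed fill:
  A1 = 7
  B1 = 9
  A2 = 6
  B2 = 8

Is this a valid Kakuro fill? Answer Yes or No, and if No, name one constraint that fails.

No — the down run A1–A2 sums to 13, not 11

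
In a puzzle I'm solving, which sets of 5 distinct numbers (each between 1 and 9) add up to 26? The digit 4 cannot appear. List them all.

{1,2,6,8,9}; {1,3,5,8,9}; {1,3,6,7,9}; {2,3,5,7,9}; {2,3,6,7,8}

5 distinct digits from 1–9 sum between 15 and 35.
Dropping sets that contain 4.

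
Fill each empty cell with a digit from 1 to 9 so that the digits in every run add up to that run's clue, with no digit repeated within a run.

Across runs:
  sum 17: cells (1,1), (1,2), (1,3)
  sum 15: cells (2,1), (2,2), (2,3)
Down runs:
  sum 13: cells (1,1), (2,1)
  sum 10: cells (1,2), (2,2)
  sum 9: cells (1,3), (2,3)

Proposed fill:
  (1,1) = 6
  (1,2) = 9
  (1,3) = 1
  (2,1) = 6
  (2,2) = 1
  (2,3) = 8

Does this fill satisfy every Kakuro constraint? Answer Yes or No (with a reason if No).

No — the down run (1,1)–(2,1) sums to 12, not 13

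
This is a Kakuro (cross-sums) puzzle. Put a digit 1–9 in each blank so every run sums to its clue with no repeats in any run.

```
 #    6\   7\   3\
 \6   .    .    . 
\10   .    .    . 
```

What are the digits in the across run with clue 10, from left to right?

5 4 1

6 in 3 cells must be {1,2,3}; 3 in 2 cells must be {1,2}.
Nothing is forced directly, so branch on R1C1, whose candidates are 1 or 2. If R1C1 = 2: that forces R1C3 = 1, R2C1 = 4, after which R2C3 would have to be in {1,5} for the 10 across but in {2} for the 3 down — contradiction. So R1C1 = 1.
Given what's placed, R1C3 must be 2 to fit the 6 across and 3 down.
R2C1 = 6 − 1 = 5 completes the 6 down.
R2C3 = 3 − 2 = 1 completes the 3 down.
R1C2 = 6 − 3 = 3 completes the 6 across.
R2C2 = 10 − 6 = 4 completes the 10 across.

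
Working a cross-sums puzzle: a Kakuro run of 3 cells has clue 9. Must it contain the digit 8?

No

Counterexample: {1,2,6} sums to 9 without using 8.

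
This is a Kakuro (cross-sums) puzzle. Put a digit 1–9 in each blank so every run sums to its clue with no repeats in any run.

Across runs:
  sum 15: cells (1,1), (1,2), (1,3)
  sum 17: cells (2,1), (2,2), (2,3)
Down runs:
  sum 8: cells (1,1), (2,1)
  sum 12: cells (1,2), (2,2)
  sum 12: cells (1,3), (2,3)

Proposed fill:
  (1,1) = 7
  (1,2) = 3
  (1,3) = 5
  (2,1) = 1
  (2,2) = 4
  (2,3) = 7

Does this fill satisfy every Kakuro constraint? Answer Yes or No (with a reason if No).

No — the down run (1,2)–(2,2) sums to 7, not 12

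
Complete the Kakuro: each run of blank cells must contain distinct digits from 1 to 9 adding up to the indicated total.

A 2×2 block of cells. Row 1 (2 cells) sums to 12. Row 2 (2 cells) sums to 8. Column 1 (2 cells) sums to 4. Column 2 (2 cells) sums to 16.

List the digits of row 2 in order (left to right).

4 in 2 cells must be {1,3}; 16 in 2 cells must be {7,9}.
The 12 across and the 4 down share only 3, so (1,1) = 3.
(1,2) = 12 − 3 = 9 completes the 12 across.
(2,1) = 4 − 3 = 1 completes the 4 down.
(2,2) = 8 − 1 = 7 completes the 8 across.

1, 7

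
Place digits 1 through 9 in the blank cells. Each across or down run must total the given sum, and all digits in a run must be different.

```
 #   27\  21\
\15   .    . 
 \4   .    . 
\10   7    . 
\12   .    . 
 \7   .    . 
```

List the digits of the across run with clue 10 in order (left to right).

4 in 2 cells must be {1,3}.
R3C2 = 10 − 7 = 3 completes the 10 across.

7, 3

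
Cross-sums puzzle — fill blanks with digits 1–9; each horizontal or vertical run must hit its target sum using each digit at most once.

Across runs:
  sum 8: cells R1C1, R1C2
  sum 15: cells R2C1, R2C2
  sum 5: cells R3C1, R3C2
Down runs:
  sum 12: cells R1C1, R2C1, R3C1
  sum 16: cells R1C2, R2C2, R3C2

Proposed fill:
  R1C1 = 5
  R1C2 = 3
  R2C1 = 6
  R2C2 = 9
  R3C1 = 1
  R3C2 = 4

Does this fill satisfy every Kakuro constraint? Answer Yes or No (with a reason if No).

Across: 5+3=8; 6+9=15; 1+4=5. Down: 5+6+1=12; 3+9+4=16. No digit repeats within any run.

Yes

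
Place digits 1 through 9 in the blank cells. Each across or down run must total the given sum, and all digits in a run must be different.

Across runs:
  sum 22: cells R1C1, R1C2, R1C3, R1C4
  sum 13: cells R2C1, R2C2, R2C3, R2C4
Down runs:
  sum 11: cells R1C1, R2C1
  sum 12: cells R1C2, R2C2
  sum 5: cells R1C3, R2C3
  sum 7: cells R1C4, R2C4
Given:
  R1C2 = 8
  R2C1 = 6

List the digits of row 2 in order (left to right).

6, 4, 2, 1

R1C1 = 11 − 6 = 5 completes the 11 down.
R2C2 = 12 − 8 = 4 completes the 12 down.
Nothing is forced directly, so branch on R1C3, whose candidates are 2 or 3. If R1C3 = 2: then R1C4 would have to be in {7} for the 22 across but in {1,2,3,4,5,6} for the 7 down — contradiction. So R1C3 = 3.
R1C4 = 22 − 16 = 6 completes the 22 across.
R2C3 = 5 − 3 = 2 completes the 5 down.
R2C4 = 13 − 12 = 1 completes the 13 across.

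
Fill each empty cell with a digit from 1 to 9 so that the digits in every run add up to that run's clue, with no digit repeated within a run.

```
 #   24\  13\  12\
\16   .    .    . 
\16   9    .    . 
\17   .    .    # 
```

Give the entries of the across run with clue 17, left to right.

17 in 2 cells must be {8,9}; 24 in 3 cells must be {7,8,9}.
Given what's placed, R3C1 must be 8 to fit the 17 across and 24 down.
R3C2 = 17 − 8 = 9 completes the 17 across.
R1C1 = 24 − 17 = 7 completes the 24 down.
Nothing is forced directly, so branch on R1C2, whose candidates are 1 or 3. If R1C2 = 3: then R1C3 would have to be in {6} for the 16 across but in {3,4,5,7,8,9} for the 12 down — contradiction. So R1C2 = 1.
R1C3 = 16 − 8 = 8 completes the 16 across.
R2C2 = 13 − 10 = 3 completes the 13 down.
R2C3 = 16 − 12 = 4 completes the 16 across.

8 9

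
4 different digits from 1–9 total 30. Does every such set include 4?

The only way to make 30 from 4 distinct digits is {6,7,8,9}, which does not contain 4.

No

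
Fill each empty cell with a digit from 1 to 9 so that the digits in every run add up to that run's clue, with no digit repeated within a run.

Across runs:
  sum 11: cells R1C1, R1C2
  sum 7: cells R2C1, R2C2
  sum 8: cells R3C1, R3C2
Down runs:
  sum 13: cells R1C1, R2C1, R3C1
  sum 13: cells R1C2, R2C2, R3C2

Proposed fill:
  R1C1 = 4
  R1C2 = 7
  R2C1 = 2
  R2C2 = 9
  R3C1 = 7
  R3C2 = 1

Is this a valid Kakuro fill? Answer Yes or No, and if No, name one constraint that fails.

No — the across run R2C1–R2C2 sums to 11, not 7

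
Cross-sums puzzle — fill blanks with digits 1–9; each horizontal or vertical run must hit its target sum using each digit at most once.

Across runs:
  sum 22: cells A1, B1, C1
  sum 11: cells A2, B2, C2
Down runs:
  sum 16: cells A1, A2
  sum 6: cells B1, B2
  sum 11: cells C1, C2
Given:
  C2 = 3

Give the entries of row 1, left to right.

16 in 2 cells must be {7,9}.
B1 = 5: only digit in both the 22-across and 6-down candidate sets.
C1 = 11 − 3 = 8 completes the 11 down.
A2 = 7: the only remaining digit allowed by both the 11 across and the 16 down.
B2 = 11 − 10 = 1 completes the 11 across.
A1 = 22 − 13 = 9 completes the 22 across.

9 5 8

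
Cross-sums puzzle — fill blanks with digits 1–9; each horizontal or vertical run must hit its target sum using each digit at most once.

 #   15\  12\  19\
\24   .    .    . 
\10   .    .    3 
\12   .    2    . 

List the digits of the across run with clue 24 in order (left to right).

8, 9, 7

24 in 3 cells must be {7,8,9}.
Nothing is forced directly, so branch on R2C2, whose candidates are 1 or 6. If R2C2 = 6: then R1C2 would have to be in {7,8,9} for the 24 across but in {4} for the 12 down — contradiction. So R2C2 = 1.
R1C2 = 12 − 3 = 9 completes the 12 down.
R1C3 = 7: the only remaining digit allowed by both the 24 across and the 19 down.
R2C1 = 10 − 4 = 6 completes the 10 across.
R3C3 = 19 − 10 = 9 completes the 19 down.
R1C1 = 24 − 16 = 8 completes the 24 across.
R3C1 = 12 − 11 = 1 completes the 12 across.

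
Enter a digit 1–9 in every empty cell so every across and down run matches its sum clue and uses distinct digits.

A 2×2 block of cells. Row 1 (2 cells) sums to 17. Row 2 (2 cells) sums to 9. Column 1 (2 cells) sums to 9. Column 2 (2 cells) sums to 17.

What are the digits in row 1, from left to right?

8 9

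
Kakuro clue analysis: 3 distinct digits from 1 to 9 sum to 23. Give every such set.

{6,8,9}

3 distinct digits from 1–9 sum between 6 and 24.
Only one set works: {6,8,9}.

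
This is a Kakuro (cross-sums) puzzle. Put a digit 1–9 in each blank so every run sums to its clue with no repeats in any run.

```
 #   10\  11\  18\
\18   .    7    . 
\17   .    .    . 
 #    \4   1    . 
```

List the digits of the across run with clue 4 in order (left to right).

1, 3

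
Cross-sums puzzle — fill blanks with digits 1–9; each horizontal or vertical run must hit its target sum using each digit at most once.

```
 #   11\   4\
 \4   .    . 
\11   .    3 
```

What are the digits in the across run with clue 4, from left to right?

3, 1

4 in 2 cells must be {1,3}.
Intersecting the 4 across with the 11 down forces R1C1 = 3.
R1C2 = 4 − 3 = 1 completes the 4 across.
R2C1 = 11 − 3 = 8 completes the 11 across.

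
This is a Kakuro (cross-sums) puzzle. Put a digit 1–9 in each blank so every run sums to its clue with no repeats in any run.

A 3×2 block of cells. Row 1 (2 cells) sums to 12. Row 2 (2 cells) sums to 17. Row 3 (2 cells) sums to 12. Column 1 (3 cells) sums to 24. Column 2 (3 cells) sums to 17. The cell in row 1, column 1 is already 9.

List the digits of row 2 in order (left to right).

17 in 2 cells must be {8,9}; 24 in 3 cells must be {7,8,9}.
(1,2) = 12 − 9 = 3 completes the 12 across.
Given what's placed, (2,1) must be 8 to fit the 17 across and 24 down.
(2,2) = 17 − 8 = 9 completes the 17 across.
(3,1) = 24 − 17 = 7 completes the 24 down.
(3,2) = 12 − 7 = 5 completes the 12 across.

8 9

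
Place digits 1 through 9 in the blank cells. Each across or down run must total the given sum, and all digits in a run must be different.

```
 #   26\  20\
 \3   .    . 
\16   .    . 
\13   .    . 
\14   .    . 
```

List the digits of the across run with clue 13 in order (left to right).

9 4

3 in 2 cells must be {1,2}; 16 in 2 cells must be {7,9}.
Only 2 fits R1C1 under both its across sum 3 and down sum 26.
R1C2 = 3 − 2 = 1 completes the 3 across.
Nothing is forced directly, so branch on R2C1, whose candidates are 7 or 9. If R2C1 = 9: that forces R2C2 = 7, R4C1 = 8, after which R4C2 would have to be in {6} for the 14 across but in {3,4,8,9} for the 20 down — contradiction. So R2C1 = 7.
R2C2 = 16 − 7 = 9 completes the 16 across.
No cell is forced outright now. R3C1 can only be 8 or 9 (the digits allowed by both its 13 across and its 26 down). If R3C1 = 8: then R3C2 would have to be in {5} for the 13 across but in {2,3,4,6,7,8} for the 20 down — contradiction. So R3C1 = 9.
R3C2 = 13 − 9 = 4 completes the 13 across.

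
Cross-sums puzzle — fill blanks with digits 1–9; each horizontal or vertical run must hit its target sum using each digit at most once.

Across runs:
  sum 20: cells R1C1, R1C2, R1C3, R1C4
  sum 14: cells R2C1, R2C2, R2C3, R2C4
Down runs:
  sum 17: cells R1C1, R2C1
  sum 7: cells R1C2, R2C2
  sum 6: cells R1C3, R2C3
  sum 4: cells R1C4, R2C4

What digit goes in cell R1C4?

17 in 2 cells must be {8,9}; 4 in 2 cells must be {1,3}.
Only 8 fits R2C1 under both its across sum 14 and down sum 17.
R1C1 = 17 − 8 = 9 completes the 17 down.
Nothing is forced directly, so branch on R2C3, whose candidates are 1 or 2. If R2C3 = 1: that forces R1C3 = 5, after which R1C4 would have to be in {2,4} for the 20 across but in {1,3} for the 4 down — contradiction. So R2C3 = 2.
R1C3 = 6 − 2 = 4 completes the 6 down.
R1C4 = 1: the only remaining digit allowed by both the 20 across and the 4 down.

1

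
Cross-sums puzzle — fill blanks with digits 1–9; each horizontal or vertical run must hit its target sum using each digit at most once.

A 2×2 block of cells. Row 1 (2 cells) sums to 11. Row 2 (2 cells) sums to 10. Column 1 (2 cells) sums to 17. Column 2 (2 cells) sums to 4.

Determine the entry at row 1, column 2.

3

17 in 2 cells must be {8,9}; 4 in 2 cells must be {1,3}.
The 11 across and the 4 down share only 3, so (1,2) = 3.
(2,2) = 4 − 3 = 1 completes the 4 down.
(1,1) = 11 − 3 = 8 completes the 11 across.
(2,1) = 10 − 1 = 9 completes the 10 across.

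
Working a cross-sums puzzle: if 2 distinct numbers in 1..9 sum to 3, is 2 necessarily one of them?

Yes

The only way to make 3 from 2 distinct digits is {1,2}, which contains 2.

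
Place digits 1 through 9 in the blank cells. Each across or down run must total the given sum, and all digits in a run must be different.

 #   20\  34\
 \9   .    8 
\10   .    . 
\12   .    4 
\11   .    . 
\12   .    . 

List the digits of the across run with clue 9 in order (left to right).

1 8

34 in 5 cells must be {4,6,7,8,9}.
R1C1 = 9 − 8 = 1 completes the 9 across.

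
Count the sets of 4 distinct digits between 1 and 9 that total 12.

2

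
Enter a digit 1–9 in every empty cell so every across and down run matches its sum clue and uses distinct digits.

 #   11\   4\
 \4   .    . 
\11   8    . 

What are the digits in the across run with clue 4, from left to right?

4 in 2 cells must be {1,3}.
R1C1 = 11 − 8 = 3 completes the 11 down.
R1C2 = 4 − 3 = 1 completes the 4 across.
R2C2 = 11 − 8 = 3 completes the 11 across.

3 1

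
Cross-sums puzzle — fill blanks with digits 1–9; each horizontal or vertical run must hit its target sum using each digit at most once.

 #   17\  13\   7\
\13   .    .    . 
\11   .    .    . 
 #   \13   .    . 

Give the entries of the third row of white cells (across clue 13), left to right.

17 in 2 cells must be {8,9}; 7 in 3 cells must be {1,2,4}.
Only 8 fits R2C1 under both its across sum 11 and down sum 17.
The 13 across and the 7 down share only 4, so R3C3 = 4.
R1C1 = 17 − 8 = 9 completes the 17 down.
R1C3 = 1: the only remaining digit allowed by both the 13 across and the 7 down.
R2C3 = 7 − 5 = 2 completes the 7 down.
R3C2 = 13 − 4 = 9 completes the 13 across.

9, 4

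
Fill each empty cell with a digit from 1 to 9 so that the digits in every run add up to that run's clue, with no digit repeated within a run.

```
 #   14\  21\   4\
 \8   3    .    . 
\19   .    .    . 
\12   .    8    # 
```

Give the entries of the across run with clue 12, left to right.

4 in 2 cells must be {1,3}.
Given what's placed, R1C2 must be 4 to fit the 8 across and 21 down.
R1C3 = 8 − 7 = 1 completes the 8 across.
R2C2 = 21 − 12 = 9 completes the 21 down.
R2C3 = 4 − 1 = 3 completes the 4 down.
R3C1 = 12 − 8 = 4 completes the 12 across.
R2C1 = 19 − 12 = 7 completes the 19 across.

4 8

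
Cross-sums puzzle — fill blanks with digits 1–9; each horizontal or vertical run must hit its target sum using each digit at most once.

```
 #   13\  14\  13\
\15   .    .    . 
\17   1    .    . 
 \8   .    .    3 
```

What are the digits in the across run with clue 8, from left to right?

4 1 3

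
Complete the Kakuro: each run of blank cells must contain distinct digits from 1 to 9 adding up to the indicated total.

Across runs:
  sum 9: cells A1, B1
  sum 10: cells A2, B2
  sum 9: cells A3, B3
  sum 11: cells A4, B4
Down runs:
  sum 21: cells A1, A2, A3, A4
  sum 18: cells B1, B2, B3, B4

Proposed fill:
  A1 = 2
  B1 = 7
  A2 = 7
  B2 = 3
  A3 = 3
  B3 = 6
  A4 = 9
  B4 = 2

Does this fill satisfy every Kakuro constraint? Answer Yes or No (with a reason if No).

Yes

Across: 2+7=9; 7+3=10; 3+6=9; 9+2=11. Down: 2+7+3+9=21; 7+3+6+2=18. No digit repeats within any run.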